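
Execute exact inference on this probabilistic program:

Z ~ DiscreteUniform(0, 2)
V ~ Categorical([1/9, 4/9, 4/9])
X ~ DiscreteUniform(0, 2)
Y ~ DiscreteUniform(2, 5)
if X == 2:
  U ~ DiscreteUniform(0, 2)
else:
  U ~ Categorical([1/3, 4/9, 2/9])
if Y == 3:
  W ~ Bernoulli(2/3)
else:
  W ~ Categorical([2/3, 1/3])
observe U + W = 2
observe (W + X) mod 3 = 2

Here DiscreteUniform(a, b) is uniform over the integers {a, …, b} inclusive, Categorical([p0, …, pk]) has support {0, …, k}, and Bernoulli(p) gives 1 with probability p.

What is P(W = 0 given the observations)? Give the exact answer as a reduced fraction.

Enumerate traces; 72 have nonzero weight after conditioning:
  (Z=0, V=0, X=1, Y=2, U=1, W=1) weight 1/2187
  (Z=0, V=0, X=1, Y=3, U=1, W=1) weight 2/2187
  (Z=0, V=0, X=1, Y=4, U=1, W=1) weight 1/2187
  (Z=0, V=0, X=1, Y=5, U=1, W=1) weight 1/2187
  (Z=0, V=0, X=2, Y=2, U=2, W=0) weight 1/1458
  (Z=0, V=0, X=2, Y=3, U=2, W=0) weight 1/2916
  (Z=0, V=0, X=2, Y=4, U=2, W=0) weight 1/1458
  (Z=0, V=0, X=2, Y=5, U=2, W=0) weight 1/1458
  … 64 more
Group by W:
  weight(W=0) = 7/108
  weight(W=1) = 5/81
Total weight = 7/108 + 5/81 = 41/324
P(W=0 | obs) = 7/108 / 41/324 = 21/41
P(W=1 | obs) = 5/81 / 41/324 = 20/41

P(W = 0 | obs) = 21/41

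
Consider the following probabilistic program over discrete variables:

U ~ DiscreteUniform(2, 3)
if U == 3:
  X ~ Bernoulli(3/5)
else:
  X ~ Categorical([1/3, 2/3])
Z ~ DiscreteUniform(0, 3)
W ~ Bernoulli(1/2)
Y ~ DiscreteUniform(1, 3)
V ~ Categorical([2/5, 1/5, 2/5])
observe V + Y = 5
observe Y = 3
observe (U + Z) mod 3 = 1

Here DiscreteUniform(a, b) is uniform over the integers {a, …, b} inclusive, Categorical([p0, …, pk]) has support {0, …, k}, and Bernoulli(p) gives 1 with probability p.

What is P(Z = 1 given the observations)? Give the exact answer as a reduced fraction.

Enumerate traces; 8 have nonzero weight after conditioning:
  (U=2, X=0, Z=2, W=0, Y=3, V=2) weight 1/360
  (U=2, X=0, Z=2, W=1, Y=3, V=2) weight 1/360
  (U=2, X=1, Z=2, W=0, Y=3, V=2) weight 1/180
  (U=2, X=1, Z=2, W=1, Y=3, V=2) weight 1/180
  (U=3, X=0, Z=1, W=0, Y=3, V=2) weight 1/300
  (U=3, X=0, Z=1, W=1, Y=3, V=2) weight 1/300
  (U=3, X=1, Z=1, W=0, Y=3, V=2) weight 1/200
  (U=3, X=1, Z=1, W=1, Y=3, V=2) weight 1/200
Group by Z:
  weight(Z=1) = 1/60
  weight(Z=2) = 1/60
Total weight = 1/60 + 1/60 = 1/30
P(Z=1 | obs) = 1/60 / 1/30 = 1/2
P(Z=2 | obs) = 1/60 / 1/30 = 1/2

P(Z = 1 | obs) = 1/2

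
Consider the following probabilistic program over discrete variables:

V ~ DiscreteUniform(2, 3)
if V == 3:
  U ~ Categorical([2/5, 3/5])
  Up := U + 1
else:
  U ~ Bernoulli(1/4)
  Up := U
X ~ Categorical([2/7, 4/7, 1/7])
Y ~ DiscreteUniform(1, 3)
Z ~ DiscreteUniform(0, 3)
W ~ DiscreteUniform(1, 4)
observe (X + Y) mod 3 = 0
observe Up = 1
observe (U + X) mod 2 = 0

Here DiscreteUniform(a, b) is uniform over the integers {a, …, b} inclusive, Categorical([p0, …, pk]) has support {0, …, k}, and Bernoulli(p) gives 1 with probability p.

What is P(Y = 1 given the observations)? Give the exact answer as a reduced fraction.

Enumerate traces; 48 have nonzero weight after conditioning:
  (V=2, U=1, X=1, Y=2, Z=0, W=1) weight 1/672
  (V=2, U=1, X=1, Y=2, Z=0, W=2) weight 1/672
  (V=2, U=1, X=1, Y=2, Z=0, W=3) weight 1/672
  (V=2, U=1, X=1, Y=2, Z=0, W=4) weight 1/672
  (V=2, U=1, X=1, Y=2, Z=1, W=1) weight 1/672
  (V=2, U=1, X=1, Y=2, Z=1, W=2) weight 1/672
  (V=2, U=1, X=1, Y=2, Z=1, W=3) weight 1/672
  (V=2, U=1, X=1, Y=2, Z=1, W=4) weight 1/672
  (V=3, U=0, X=0, Y=3, Z=0, W=1) weight 1/840
  (V=3, U=0, X=2, Y=1, Z=0, W=1) weight 1/1680
  … 38 more
Group by Y:
  weight(Y=1) = 1/105
  weight(Y=2) = 1/42
  weight(Y=3) = 2/105
Total weight = 1/105 + 1/42 + 2/105 = 11/210
P(Y=1 | obs) = 1/105 / 11/210 = 2/11
P(Y=2 | obs) = 1/42 / 11/210 = 5/11
P(Y=3 | obs) = 2/105 / 11/210 = 4/11

P(Y = 1 | obs) = 2/11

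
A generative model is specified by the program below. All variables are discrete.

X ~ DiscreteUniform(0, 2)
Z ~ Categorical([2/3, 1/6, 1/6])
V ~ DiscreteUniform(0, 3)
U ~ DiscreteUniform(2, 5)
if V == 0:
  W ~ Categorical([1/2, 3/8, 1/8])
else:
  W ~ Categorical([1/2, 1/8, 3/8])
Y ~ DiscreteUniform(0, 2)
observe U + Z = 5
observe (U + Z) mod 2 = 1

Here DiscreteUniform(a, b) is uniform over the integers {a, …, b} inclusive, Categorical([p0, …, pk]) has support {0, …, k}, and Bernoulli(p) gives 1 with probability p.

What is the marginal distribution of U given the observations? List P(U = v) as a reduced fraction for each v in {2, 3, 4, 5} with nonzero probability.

Enumerate traces; 324 have nonzero weight after conditioning:
  (X=0, Z=0, V=0, U=5, W=0, Y=0) weight 1/432
  (X=0, Z=0, V=0, U=5, W=0, Y=1) weight 1/432
  (X=0, Z=0, V=0, U=5, W=0, Y=2) weight 1/432
  (X=0, Z=0, V=0, U=5, W=1, Y=0) weight 1/576
  (X=0, Z=0, V=0, U=5, W=1, Y=1) weight 1/576
  (X=0, Z=0, V=0, U=5, W=1, Y=2) weight 1/576
  (X=0, Z=0, V=0, U=5, W=2, Y=0) weight 1/1728
  (X=0, Z=0, V=0, U=5, W=2, Y=1) weight 1/1728
  (X=0, Z=1, V=0, U=4, W=0, Y=0) weight 1/1728
  (X=0, Z=2, V=0, U=3, W=0, Y=0) weight 1/1728
  … 314 more
Group by U:
  weight(U=3) = 1/24
  weight(U=4) = 1/24
  weight(U=5) = 1/6
Total weight = 1/24 + 1/24 + 1/6 = 1/4
P(U=3 | obs) = 1/24 / 1/4 = 1/6
P(U=4 | obs) = 1/24 / 1/4 = 1/6
P(U=5 | obs) = 1/6 / 1/4 = 2/3

P(U=3) = 1/6, P(U=4) = 1/6, P(U=5) = 2/3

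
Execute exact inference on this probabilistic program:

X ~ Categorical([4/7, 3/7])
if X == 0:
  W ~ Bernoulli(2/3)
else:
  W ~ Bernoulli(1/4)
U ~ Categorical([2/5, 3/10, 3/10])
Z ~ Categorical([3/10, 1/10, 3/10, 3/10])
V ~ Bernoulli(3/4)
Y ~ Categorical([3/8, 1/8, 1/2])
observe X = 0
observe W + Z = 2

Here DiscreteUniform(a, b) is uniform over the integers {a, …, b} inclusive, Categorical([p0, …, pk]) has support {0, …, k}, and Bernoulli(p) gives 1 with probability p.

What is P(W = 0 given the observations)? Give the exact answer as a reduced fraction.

Enumerate traces; 36 have nonzero weight after conditioning:
  (X=0, W=0, U=0, Z=2, V=0, Y=0) weight 3/1400
  (X=0, W=0, U=0, Z=2, V=0, Y=1) weight 1/1400
  (X=0, W=0, U=0, Z=2, V=0, Y=2) weight 1/350
  (X=0, W=0, U=0, Z=2, V=1, Y=0) weight 9/1400
  (X=0, W=0, U=0, Z=2, V=1, Y=1) weight 3/1400
  (X=0, W=0, U=0, Z=2, V=1, Y=2) weight 3/350
  (X=0, W=0, U=1, Z=2, V=0, Y=0) weight 9/5600
  (X=0, W=0, U=1, Z=2, V=0, Y=1) weight 3/5600
  (X=0, W=1, U=0, Z=1, V=0, Y=0) weight 1/700
  … 27 more
Group by W:
  weight(W=0) = 2/35
  weight(W=1) = 4/105
Total weight = 2/35 + 4/105 = 2/21
P(W=0 | obs) = 2/35 / 2/21 = 3/5
P(W=1 | obs) = 4/105 / 2/21 = 2/5

P(W = 0 | obs) = 3/5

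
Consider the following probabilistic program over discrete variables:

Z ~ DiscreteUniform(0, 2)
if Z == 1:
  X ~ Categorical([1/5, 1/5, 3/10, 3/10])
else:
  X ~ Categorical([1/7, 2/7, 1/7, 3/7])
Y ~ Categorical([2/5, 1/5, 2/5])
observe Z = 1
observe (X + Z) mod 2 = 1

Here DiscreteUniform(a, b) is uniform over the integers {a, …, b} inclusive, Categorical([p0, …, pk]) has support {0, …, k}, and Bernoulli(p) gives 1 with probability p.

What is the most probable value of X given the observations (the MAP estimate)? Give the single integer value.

Enumerate traces; 6 have nonzero weight after conditioning:
  (Z=1, X=0, Y=0) weight 2/75
  (Z=1, X=0, Y=1) weight 1/75
  (Z=1, X=0, Y=2) weight 2/75
  (Z=1, X=2, Y=0) weight 1/25
  (Z=1, X=2, Y=1) weight 1/50
  (Z=1, X=2, Y=2) weight 1/25
Group by X:
  weight(X=0) = 1/15
  weight(X=2) = 1/10
Total weight = 1/15 + 1/10 = 1/6
P(X=0 | obs) = 1/15 / 1/6 = 2/5
P(X=2 | obs) = 1/10 / 1/6 = 3/5
argmax = 2

argmax_v P(X = v | obs) = 2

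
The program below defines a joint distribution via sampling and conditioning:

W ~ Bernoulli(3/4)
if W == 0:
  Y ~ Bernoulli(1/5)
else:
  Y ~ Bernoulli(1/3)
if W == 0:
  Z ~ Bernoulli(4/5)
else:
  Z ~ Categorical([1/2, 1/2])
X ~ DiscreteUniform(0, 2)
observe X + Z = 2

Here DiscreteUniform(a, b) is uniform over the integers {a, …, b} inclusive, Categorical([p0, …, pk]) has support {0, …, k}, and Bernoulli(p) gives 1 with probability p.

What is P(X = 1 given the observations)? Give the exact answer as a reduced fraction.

Enumerate traces; 8 have nonzero weight after conditioning:
  (W=0, Y=0, Z=0, X=2) weight 1/75
  (W=0, Y=0, Z=1, X=1) weight 4/75
  (W=0, Y=1, Z=0, X=2) weight 1/300
  (W=0, Y=1, Z=1, X=1) weight 1/75
  (W=1, Y=0, Z=0, X=2) weight 1/12
  (W=1, Y=0, Z=1, X=1) weight 1/12
  (W=1, Y=1, Z=0, X=2) weight 1/24
  (W=1, Y=1, Z=1, X=1) weight 1/24
Group by X:
  weight(X=1) = 23/120
  weight(X=2) = 17/120
Total weight = 23/120 + 17/120 = 1/3
P(X=1 | obs) = 23/120 / 1/3 = 23/40
P(X=2 | obs) = 17/120 / 1/3 = 17/40

P(X = 1 | obs) = 23/40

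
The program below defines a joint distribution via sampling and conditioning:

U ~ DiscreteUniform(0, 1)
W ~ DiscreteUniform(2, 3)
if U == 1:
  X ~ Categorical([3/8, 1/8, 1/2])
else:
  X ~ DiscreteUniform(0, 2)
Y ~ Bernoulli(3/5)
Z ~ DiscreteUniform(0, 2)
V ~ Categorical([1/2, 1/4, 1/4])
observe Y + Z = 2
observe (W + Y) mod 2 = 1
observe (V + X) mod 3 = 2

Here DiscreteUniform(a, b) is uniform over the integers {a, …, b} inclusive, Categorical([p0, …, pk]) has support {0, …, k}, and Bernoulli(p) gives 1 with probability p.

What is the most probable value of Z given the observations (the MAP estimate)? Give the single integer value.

Enumerate traces; 12 have nonzero weight after conditioning:
  (U=0, W=2, X=0, Y=1, Z=1, V=2) weight 1/240
  (U=0, W=2, X=1, Y=1, Z=1, V=1) weight 1/240
  (U=0, W=2, X=2, Y=1, Z=1, V=0) weight 1/120
  (U=0, W=3, X=0, Y=0, Z=2, V=2) weight 1/360
  (U=0, W=3, X=1, Y=0, Z=2, V=1) weight 1/360
  (U=0, W=3, X=2, Y=0, Z=2, V=0) weight 1/180
  (U=1, W=2, X=0, Y=1, Z=1, V=2) weight 3/640
  (U=1, W=2, X=1, Y=1, Z=1, V=1) weight 1/640
  … 4 more
Group by Z:
  weight(Z=1) = 17/480
  weight(Z=2) = 17/720
Total weight = 17/480 + 17/720 = 17/288
P(Z=1 | obs) = 17/480 / 17/288 = 3/5
P(Z=2 | obs) = 17/720 / 17/288 = 2/5
argmax = 1

argmax_v P(Z = v | obs) = 1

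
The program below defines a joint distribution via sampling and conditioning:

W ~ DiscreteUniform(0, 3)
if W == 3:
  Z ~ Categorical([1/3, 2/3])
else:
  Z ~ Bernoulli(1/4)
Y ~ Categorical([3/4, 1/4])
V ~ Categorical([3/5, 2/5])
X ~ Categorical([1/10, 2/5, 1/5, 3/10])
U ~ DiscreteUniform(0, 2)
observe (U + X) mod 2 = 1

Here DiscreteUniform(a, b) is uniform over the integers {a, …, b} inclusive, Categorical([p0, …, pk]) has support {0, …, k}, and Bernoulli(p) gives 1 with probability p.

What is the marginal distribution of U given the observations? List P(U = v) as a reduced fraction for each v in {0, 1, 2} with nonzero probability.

Enumerate traces; 192 have nonzero weight after conditioning:
  (W=0, Z=0, Y=0, V=0, X=0, U=1) weight 9/3200
  (W=0, Z=0, Y=0, V=0, X=1, U=0) weight 9/800
  (W=0, Z=0, Y=0, V=0, X=1, U=2) weight 9/800
  (W=0, Z=0, Y=0, V=0, X=2, U=1) weight 9/1600
  (W=0, Z=0, Y=0, V=0, X=3, U=0) weight 27/3200
  (W=0, Z=0, Y=0, V=0, X=3, U=2) weight 27/3200
  (W=0, Z=0, Y=0, V=1, X=0, U=1) weight 3/1600
  (W=0, Z=0, Y=0, V=1, X=1, U=0) weight 3/400
  … 184 more
Group by U:
  weight(U=0) = 7/30
  weight(U=1) = 1/10
  weight(U=2) = 7/30
Total weight = 7/30 + 1/10 + 7/30 = 17/30
P(U=0 | obs) = 7/30 / 17/30 = 7/17
P(U=1 | obs) = 1/10 / 17/30 = 3/17
P(U=2 | obs) = 7/30 / 17/30 = 7/17

P(U=0) = 7/17, P(U=1) = 3/17, P(U=2) = 7/17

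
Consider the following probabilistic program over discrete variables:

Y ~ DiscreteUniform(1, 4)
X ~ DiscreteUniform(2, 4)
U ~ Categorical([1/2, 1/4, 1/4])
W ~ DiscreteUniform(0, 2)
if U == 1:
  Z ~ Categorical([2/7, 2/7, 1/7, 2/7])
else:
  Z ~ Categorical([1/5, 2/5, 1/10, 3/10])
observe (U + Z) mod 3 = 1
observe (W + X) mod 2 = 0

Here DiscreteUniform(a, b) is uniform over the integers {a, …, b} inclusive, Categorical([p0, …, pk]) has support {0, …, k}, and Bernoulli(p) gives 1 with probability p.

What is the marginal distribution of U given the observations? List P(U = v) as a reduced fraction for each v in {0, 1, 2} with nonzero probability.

P(U=0) = 56/103, P(U=1) = 40/103, P(U=2) = 7/103

Enumerate traces; 80 have nonzero weight after conditioning:
  (Y=1, X=2, U=0, W=0, Z=1) weight 1/180
  (Y=1, X=2, U=0, W=2, Z=1) weight 1/180
  (Y=1, X=2, U=1, W=0, Z=0) weight 1/504
  (Y=1, X=2, U=1, W=0, Z=3) weight 1/504
  (Y=1, X=2, U=1, W=2, Z=0) weight 1/504
  (Y=1, X=2, U=1, W=2, Z=3) weight 1/504
  (Y=1, X=2, U=2, W=0, Z=2) weight 1/1440
  (Y=1, X=2, U=2, W=2, Z=2) weight 1/1440
  … 72 more
Group by U:
  weight(U=0) = 1/9
  weight(U=1) = 5/63
  weight(U=2) = 1/72
Total weight = 1/9 + 5/63 + 1/72 = 103/504
P(U=0 | obs) = 1/9 / 103/504 = 56/103
P(U=1 | obs) = 5/63 / 103/504 = 40/103
P(U=2 | obs) = 1/72 / 103/504 = 7/103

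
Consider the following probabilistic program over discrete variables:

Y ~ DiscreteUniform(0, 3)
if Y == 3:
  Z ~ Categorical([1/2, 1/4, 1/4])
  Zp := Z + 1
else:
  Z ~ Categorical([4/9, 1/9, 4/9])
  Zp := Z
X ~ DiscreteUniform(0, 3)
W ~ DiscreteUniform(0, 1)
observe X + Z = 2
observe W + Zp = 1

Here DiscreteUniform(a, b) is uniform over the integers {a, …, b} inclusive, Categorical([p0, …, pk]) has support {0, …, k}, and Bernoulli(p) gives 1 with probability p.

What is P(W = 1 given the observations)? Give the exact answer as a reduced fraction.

P(W = 1 | obs) = 8/13

Enumerate traces; 7 have nonzero weight after conditioning:
  (Y=0, Z=0, X=2, W=1) weight 1/72
  (Y=0, Z=1, X=1, W=0) weight 1/288
  (Y=1, Z=0, X=2, W=1) weight 1/72
  (Y=1, Z=1, X=1, W=0) weight 1/288
  (Y=2, Z=0, X=2, W=1) weight 1/72
  (Y=2, Z=1, X=1, W=0) weight 1/288
  (Y=3, Z=0, X=2, W=0) weight 1/64
Group by W:
  weight(W=0) = 5/192
  weight(W=1) = 1/24
Total weight = 5/192 + 1/24 = 13/192
P(W=0 | obs) = 5/192 / 13/192 = 5/13
P(W=1 | obs) = 1/24 / 13/192 = 8/13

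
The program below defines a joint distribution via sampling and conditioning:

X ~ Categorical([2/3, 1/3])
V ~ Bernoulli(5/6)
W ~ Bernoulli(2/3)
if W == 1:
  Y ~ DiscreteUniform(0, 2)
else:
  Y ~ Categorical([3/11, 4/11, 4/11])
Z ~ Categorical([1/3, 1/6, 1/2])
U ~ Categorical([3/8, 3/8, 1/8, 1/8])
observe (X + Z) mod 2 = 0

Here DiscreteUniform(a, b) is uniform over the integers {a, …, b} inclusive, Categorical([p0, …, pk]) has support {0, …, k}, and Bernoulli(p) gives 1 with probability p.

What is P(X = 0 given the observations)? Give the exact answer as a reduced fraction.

Enumerate traces; 144 have nonzero weight after conditioning:
  (X=0, V=0, W=0, Y=0, Z=0, U=0) weight 1/792
  (X=0, V=0, W=0, Y=0, Z=0, U=1) weight 1/792
  (X=0, V=0, W=0, Y=0, Z=0, U=2) weight 1/2376
  (X=0, V=0, W=0, Y=0, Z=0, U=3) weight 1/2376
  (X=0, V=0, W=0, Y=0, Z=2, U=0) weight 1/528
  (X=0, V=0, W=0, Y=0, Z=2, U=1) weight 1/528
  (X=0, V=0, W=0, Y=0, Z=2, U=2) weight 1/1584
  (X=0, V=0, W=0, Y=0, Z=2, U=3) weight 1/1584
  (X=1, V=0, W=0, Y=0, Z=1, U=0) weight 1/3168
  … 135 more
Group by X:
  weight(X=0) = 5/9
  weight(X=1) = 1/18
Total weight = 5/9 + 1/18 = 11/18
P(X=0 | obs) = 5/9 / 11/18 = 10/11
P(X=1 | obs) = 1/18 / 11/18 = 1/11

P(X = 0 | obs) = 10/11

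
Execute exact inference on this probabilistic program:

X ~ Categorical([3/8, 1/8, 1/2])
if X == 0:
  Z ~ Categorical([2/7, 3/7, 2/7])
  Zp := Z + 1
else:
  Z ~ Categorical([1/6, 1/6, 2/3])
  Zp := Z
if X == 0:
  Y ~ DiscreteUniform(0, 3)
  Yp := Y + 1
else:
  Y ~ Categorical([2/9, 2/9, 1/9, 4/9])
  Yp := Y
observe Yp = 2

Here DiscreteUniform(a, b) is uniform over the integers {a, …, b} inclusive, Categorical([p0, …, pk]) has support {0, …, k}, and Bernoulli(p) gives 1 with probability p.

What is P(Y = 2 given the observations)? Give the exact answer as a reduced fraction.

P(Y = 2 | obs) = 20/47

Enumerate traces; 9 have nonzero weight after conditioning:
  (X=0, Z=0, Y=1) weight 3/112
  (X=0, Z=1, Y=1) weight 9/224
  (X=0, Z=2, Y=1) weight 3/112
  (X=1, Z=0, Y=2) weight 1/432
  (X=1, Z=1, Y=2) weight 1/432
  (X=1, Z=2, Y=2) weight 1/108
  (X=2, Z=0, Y=2) weight 1/108
  (X=2, Z=1, Y=2) weight 1/108
  … 1 more
Group by Y:
  weight(Y=1) = 3/32
  weight(Y=2) = 5/72
Total weight = 3/32 + 5/72 = 47/288
P(Y=1 | obs) = 3/32 / 47/288 = 27/47
P(Y=2 | obs) = 5/72 / 47/288 = 20/47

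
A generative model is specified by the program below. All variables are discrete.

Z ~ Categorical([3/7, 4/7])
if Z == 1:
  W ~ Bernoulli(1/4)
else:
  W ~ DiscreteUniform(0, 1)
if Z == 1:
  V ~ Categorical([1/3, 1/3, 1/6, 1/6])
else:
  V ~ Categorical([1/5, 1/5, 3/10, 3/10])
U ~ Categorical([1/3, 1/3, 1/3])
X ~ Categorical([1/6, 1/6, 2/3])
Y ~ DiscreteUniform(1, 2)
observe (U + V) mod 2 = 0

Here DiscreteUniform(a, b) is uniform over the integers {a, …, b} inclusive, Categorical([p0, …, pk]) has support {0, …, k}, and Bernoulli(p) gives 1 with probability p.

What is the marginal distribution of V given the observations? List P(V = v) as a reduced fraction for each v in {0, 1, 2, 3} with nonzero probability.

Enumerate traces; 144 have nonzero weight after conditioning:
  (Z=0, W=0, V=0, U=0, X=0, Y=1) weight 1/840
  (Z=0, W=0, V=0, U=0, X=0, Y=2) weight 1/840
  (Z=0, W=0, V=0, U=0, X=1, Y=1) weight 1/840
  (Z=0, W=0, V=0, U=0, X=1, Y=2) weight 1/840
  (Z=0, W=0, V=0, U=0, X=2, Y=1) weight 1/210
  (Z=0, W=0, V=0, U=0, X=2, Y=2) weight 1/210
  (Z=0, W=0, V=0, U=2, X=0, Y=1) weight 1/840
  (Z=0, W=0, V=0, U=2, X=0, Y=2) weight 1/840
  (Z=0, W=0, V=1, U=1, X=0, Y=1) weight 1/840
  (Z=0, W=0, V=2, U=0, X=0, Y=1) weight 1/560
  … 134 more
Group by V:
  weight(V=0) = 58/315
  weight(V=1) = 29/315
  weight(V=2) = 47/315
  weight(V=3) = 47/630
Total weight = 58/315 + 29/315 + 47/315 + 47/630 = 1/2
P(V=0 | obs) = 58/315 / 1/2 = 116/315
P(V=1 | obs) = 29/315 / 1/2 = 58/315
P(V=2 | obs) = 47/315 / 1/2 = 94/315
P(V=3 | obs) = 47/630 / 1/2 = 47/315

P(V=0) = 116/315, P(V=1) = 58/315, P(V=2) = 94/315, P(V=3) = 47/315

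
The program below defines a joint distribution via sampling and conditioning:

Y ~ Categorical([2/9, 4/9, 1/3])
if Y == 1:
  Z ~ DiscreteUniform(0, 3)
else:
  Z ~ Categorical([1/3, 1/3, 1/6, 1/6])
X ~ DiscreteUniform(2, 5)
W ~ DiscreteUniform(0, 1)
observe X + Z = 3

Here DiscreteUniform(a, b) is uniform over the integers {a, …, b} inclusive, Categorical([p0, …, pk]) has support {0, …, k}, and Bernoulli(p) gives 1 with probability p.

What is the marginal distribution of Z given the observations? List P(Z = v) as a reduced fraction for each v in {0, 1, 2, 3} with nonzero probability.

P(Z=0) = 1/2, P(Z=1) = 1/2

Enumerate traces; 12 have nonzero weight after conditioning:
  (Y=0, Z=0, X=3, W=0) weight 1/108
  (Y=0, Z=0, X=3, W=1) weight 1/108
  (Y=0, Z=1, X=2, W=0) weight 1/108
  (Y=0, Z=1, X=2, W=1) weight 1/108
  (Y=1, Z=0, X=3, W=0) weight 1/72
  (Y=1, Z=0, X=3, W=1) weight 1/72
  (Y=1, Z=1, X=2, W=0) weight 1/72
  (Y=1, Z=1, X=2, W=1) weight 1/72
  … 4 more
Group by Z:
  weight(Z=0) = 2/27
  weight(Z=1) = 2/27
Total weight = 2/27 + 2/27 = 4/27
P(Z=0 | obs) = 2/27 / 4/27 = 1/2
P(Z=1 | obs) = 2/27 / 4/27 = 1/2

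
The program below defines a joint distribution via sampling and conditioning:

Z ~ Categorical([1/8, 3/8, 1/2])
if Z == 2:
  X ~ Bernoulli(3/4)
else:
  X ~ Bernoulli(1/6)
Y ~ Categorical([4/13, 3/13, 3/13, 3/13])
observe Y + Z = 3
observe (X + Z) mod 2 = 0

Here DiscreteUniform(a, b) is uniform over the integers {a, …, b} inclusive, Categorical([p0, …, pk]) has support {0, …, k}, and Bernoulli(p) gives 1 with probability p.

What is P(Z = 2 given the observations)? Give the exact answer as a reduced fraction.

P(Z = 2 | obs) = 3/7

Enumerate traces; 3 have nonzero weight after conditioning:
  (Z=0, X=0, Y=3) weight 5/208
  (Z=1, X=1, Y=2) weight 3/208
  (Z=2, X=0, Y=1) weight 3/104
Group by Z:
  weight(Z=0) = 5/208
  weight(Z=1) = 3/208
  weight(Z=2) = 3/104
Total weight = 5/208 + 3/208 + 3/104 = 7/104
P(Z=0 | obs) = 5/208 / 7/104 = 5/14
P(Z=1 | obs) = 3/208 / 7/104 = 3/14
P(Z=2 | obs) = 3/104 / 7/104 = 3/7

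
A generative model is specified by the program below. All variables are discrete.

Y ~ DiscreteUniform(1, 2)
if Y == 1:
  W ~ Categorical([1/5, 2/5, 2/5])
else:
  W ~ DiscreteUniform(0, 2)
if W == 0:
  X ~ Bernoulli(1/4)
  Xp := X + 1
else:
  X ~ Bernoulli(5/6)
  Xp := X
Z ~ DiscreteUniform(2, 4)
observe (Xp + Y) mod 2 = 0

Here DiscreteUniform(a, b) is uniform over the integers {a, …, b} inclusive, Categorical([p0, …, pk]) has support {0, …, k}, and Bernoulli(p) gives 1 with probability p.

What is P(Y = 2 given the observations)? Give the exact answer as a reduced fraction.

Enumerate traces; 18 have nonzero weight after conditioning:
  (Y=1, W=0, X=0, Z=2) weight 1/40
  (Y=1, W=0, X=0, Z=3) weight 1/40
  (Y=1, W=0, X=0, Z=4) weight 1/40
  (Y=1, W=1, X=1, Z=2) weight 1/18
  (Y=1, W=1, X=1, Z=3) weight 1/18
  (Y=1, W=1, X=1, Z=4) weight 1/18
  (Y=1, W=2, X=1, Z=2) weight 1/18
  (Y=1, W=2, X=1, Z=3) weight 1/18
  (Y=2, W=0, X=1, Z=2) weight 1/72
  … 9 more
Group by Y:
  weight(Y=1) = 49/120
  weight(Y=2) = 7/72
Total weight = 49/120 + 7/72 = 91/180
P(Y=1 | obs) = 49/120 / 91/180 = 21/26
P(Y=2 | obs) = 7/72 / 91/180 = 5/26

P(Y = 2 | obs) = 5/26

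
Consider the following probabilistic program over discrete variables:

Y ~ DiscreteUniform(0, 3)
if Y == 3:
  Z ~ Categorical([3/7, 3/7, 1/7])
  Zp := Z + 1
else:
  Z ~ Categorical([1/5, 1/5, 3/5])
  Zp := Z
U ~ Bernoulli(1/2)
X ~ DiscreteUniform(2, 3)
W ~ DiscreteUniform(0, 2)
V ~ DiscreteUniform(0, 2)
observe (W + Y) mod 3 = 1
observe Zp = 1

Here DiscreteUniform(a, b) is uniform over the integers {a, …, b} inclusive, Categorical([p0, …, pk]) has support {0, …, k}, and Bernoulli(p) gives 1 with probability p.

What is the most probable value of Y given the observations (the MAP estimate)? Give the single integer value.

argmax_v P(Y = v | obs) = 3

Enumerate traces; 48 have nonzero weight after conditioning:
  (Y=0, Z=1, U=0, X=2, W=1, V=0) weight 1/720
  (Y=0, Z=1, U=0, X=2, W=1, V=1) weight 1/720
  (Y=0, Z=1, U=0, X=2, W=1, V=2) weight 1/720
  (Y=0, Z=1, U=0, X=3, W=1, V=0) weight 1/720
  (Y=0, Z=1, U=0, X=3, W=1, V=1) weight 1/720
  (Y=0, Z=1, U=0, X=3, W=1, V=2) weight 1/720
  (Y=0, Z=1, U=1, X=2, W=1, V=0) weight 1/720
  (Y=0, Z=1, U=1, X=2, W=1, V=1) weight 1/720
  (Y=1, Z=1, U=0, X=2, W=0, V=0) weight 1/720
  (Y=2, Z=1, U=0, X=2, W=2, V=0) weight 1/720
  … 38 more
Group by Y:
  weight(Y=0) = 1/60
  weight(Y=1) = 1/60
  weight(Y=2) = 1/60
  weight(Y=3) = 1/28
Total weight = 1/60 + 1/60 + 1/60 + 1/28 = 3/35
P(Y=0 | obs) = 1/60 / 3/35 = 7/36
P(Y=1 | obs) = 1/60 / 3/35 = 7/36
P(Y=2 | obs) = 1/60 / 3/35 = 7/36
P(Y=3 | obs) = 1/28 / 3/35 = 5/12
argmax = 3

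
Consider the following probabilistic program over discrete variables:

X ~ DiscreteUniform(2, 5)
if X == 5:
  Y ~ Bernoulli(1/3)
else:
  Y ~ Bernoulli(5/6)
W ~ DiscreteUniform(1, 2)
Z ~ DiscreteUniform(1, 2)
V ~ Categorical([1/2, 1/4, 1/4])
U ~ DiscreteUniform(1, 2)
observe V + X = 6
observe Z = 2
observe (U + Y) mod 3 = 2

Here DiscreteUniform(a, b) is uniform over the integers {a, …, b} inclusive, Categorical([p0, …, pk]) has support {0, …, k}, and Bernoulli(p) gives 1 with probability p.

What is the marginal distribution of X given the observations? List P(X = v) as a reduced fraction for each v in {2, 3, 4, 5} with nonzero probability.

Enumerate traces; 8 have nonzero weight after conditioning:
  (X=4, Y=0, W=1, Z=2, V=2, U=2) weight 1/768
  (X=4, Y=0, W=2, Z=2, V=2, U=2) weight 1/768
  (X=4, Y=1, W=1, Z=2, V=2, U=1) weight 5/768
  (X=4, Y=1, W=2, Z=2, V=2, U=1) weight 5/768
  (X=5, Y=0, W=1, Z=2, V=1, U=2) weight 1/192
  (X=5, Y=0, W=2, Z=2, V=1, U=2) weight 1/192
  (X=5, Y=1, W=1, Z=2, V=1, U=1) weight 1/384
  (X=5, Y=1, W=2, Z=2, V=1, U=1) weight 1/384
Group by X:
  weight(X=4) = 1/64
  weight(X=5) = 1/64
Total weight = 1/64 + 1/64 = 1/32
P(X=4 | obs) = 1/64 / 1/32 = 1/2
P(X=5 | obs) = 1/64 / 1/32 = 1/2

P(X=4) = 1/2, P(X=5) = 1/2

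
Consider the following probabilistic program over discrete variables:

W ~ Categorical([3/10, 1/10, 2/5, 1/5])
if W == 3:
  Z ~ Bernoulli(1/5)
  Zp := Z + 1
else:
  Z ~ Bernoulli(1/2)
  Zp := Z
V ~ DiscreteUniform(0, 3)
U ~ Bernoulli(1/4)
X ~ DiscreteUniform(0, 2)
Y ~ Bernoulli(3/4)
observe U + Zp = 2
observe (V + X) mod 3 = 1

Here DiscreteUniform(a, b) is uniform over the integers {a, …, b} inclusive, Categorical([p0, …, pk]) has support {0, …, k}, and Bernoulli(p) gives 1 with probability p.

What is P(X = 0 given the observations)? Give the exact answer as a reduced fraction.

Enumerate traces; 40 have nonzero weight after conditioning:
  (W=0, Z=1, V=0, U=1, X=1, Y=0) weight 1/1280
  (W=0, Z=1, V=0, U=1, X=1, Y=1) weight 3/1280
  (W=0, Z=1, V=1, U=1, X=0, Y=0) weight 1/1280
  (W=0, Z=1, V=1, U=1, X=0, Y=1) weight 3/1280
  (W=0, Z=1, V=2, U=1, X=2, Y=0) weight 1/1280
  (W=0, Z=1, V=2, U=1, X=2, Y=1) weight 3/1280
  (W=0, Z=1, V=3, U=1, X=1, Y=0) weight 1/1280
  (W=0, Z=1, V=3, U=1, X=1, Y=1) weight 3/1280
  … 32 more
Group by X:
  weight(X=0) = 17/1200
  weight(X=1) = 17/600
  weight(X=2) = 17/1200
Total weight = 17/1200 + 17/600 + 17/1200 = 17/300
P(X=0 | obs) = 17/1200 / 17/300 = 1/4
P(X=1 | obs) = 17/600 / 17/300 = 1/2
P(X=2 | obs) = 17/1200 / 17/300 = 1/4

P(X = 0 | obs) = 1/4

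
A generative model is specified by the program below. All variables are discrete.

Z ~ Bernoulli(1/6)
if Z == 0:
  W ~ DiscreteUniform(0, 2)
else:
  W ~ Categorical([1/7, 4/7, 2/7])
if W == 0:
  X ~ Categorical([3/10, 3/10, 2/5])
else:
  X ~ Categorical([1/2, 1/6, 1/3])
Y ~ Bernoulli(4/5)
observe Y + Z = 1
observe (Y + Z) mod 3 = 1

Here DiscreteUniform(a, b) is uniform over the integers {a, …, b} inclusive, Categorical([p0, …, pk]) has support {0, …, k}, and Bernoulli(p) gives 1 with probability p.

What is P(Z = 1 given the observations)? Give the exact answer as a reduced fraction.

P(Z = 1 | obs) = 1/21

Enumerate traces; 18 have nonzero weight after conditioning:
  (Z=0, W=0, X=0, Y=1) weight 1/15
  (Z=0, W=0, X=1, Y=1) weight 1/15
  (Z=0, W=0, X=2, Y=1) weight 4/45
  (Z=0, W=1, X=0, Y=1) weight 1/9
  (Z=0, W=1, X=1, Y=1) weight 1/27
  (Z=0, W=1, X=2, Y=1) weight 2/27
  (Z=0, W=2, X=0, Y=1) weight 1/9
  (Z=0, W=2, X=1, Y=1) weight 1/27
  (Z=1, W=0, X=0, Y=0) weight 1/700
  … 9 more
Group by Z:
  weight(Z=0) = 2/3
  weight(Z=1) = 1/30
Total weight = 2/3 + 1/30 = 7/10
P(Z=0 | obs) = 2/3 / 7/10 = 20/21
P(Z=1 | obs) = 1/30 / 7/10 = 1/21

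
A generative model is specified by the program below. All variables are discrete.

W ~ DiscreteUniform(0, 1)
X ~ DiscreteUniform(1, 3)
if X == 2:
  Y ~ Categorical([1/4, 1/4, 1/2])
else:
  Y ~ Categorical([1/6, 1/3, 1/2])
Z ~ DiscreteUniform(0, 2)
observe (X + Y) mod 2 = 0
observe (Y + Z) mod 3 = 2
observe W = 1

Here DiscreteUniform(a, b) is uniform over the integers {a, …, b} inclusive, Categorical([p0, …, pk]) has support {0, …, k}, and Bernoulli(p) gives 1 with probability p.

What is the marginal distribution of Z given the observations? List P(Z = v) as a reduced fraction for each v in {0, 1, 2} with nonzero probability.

P(Z=0) = 6/17, P(Z=1) = 8/17, P(Z=2) = 3/17

Enumerate traces; 4 have nonzero weight after conditioning:
  (W=1, X=1, Y=1, Z=1) weight 1/54
  (W=1, X=2, Y=0, Z=2) weight 1/72
  (W=1, X=2, Y=2, Z=0) weight 1/36
  (W=1, X=3, Y=1, Z=1) weight 1/54
Group by Z:
  weight(Z=0) = 1/36
  weight(Z=1) = 1/27
  weight(Z=2) = 1/72
Total weight = 1/36 + 1/27 + 1/72 = 17/216
P(Z=0 | obs) = 1/36 / 17/216 = 6/17
P(Z=1 | obs) = 1/27 / 17/216 = 8/17
P(Z=2 | obs) = 1/72 / 17/216 = 3/17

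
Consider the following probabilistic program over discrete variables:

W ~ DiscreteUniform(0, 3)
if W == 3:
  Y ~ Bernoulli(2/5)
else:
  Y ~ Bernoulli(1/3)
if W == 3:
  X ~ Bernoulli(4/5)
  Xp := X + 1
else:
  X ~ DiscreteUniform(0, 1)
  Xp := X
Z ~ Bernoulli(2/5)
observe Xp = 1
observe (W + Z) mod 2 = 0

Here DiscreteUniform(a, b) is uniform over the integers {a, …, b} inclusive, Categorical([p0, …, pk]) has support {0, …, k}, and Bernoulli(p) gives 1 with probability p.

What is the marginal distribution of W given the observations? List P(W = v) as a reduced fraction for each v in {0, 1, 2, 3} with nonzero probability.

P(W=0) = 15/44, P(W=1) = 5/22, P(W=2) = 15/44, P(W=3) = 1/11

Enumerate traces; 8 have nonzero weight after conditioning:
  (W=0, Y=0, X=1, Z=0) weight 1/20
  (W=0, Y=1, X=1, Z=0) weight 1/40
  (W=1, Y=0, X=1, Z=1) weight 1/30
  (W=1, Y=1, X=1, Z=1) weight 1/60
  (W=2, Y=0, X=1, Z=0) weight 1/20
  (W=2, Y=1, X=1, Z=0) weight 1/40
  (W=3, Y=0, X=0, Z=1) weight 3/250
  (W=3, Y=1, X=0, Z=1) weight 1/125
Group by W:
  weight(W=0) = 3/40
  weight(W=1) = 1/20
  weight(W=2) = 3/40
  weight(W=3) = 1/50
Total weight = 3/40 + 1/20 + 3/40 + 1/50 = 11/50
P(W=0 | obs) = 3/40 / 11/50 = 15/44
P(W=1 | obs) = 1/20 / 11/50 = 5/22
P(W=2 | obs) = 3/40 / 11/50 = 15/44
P(W=3 | obs) = 1/50 / 11/50 = 1/11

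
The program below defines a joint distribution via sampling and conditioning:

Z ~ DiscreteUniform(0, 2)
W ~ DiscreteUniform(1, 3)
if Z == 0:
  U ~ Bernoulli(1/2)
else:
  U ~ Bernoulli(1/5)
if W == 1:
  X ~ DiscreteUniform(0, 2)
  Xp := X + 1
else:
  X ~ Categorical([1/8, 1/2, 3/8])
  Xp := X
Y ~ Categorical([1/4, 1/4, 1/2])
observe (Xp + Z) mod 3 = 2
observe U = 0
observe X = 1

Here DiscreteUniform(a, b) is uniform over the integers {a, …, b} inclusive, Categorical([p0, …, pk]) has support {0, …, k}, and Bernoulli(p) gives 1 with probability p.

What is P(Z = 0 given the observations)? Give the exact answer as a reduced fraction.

P(Z = 0 | obs) = 5/29

Enumerate traces; 9 have nonzero weight after conditioning:
  (Z=0, W=1, U=0, X=1, Y=0) weight 1/216
  (Z=0, W=1, U=0, X=1, Y=1) weight 1/216
  (Z=0, W=1, U=0, X=1, Y=2) weight 1/108
  (Z=1, W=2, U=0, X=1, Y=0) weight 1/90
  (Z=1, W=2, U=0, X=1, Y=1) weight 1/90
  (Z=1, W=2, U=0, X=1, Y=2) weight 1/45
  (Z=1, W=3, U=0, X=1, Y=0) weight 1/90
  (Z=1, W=3, U=0, X=1, Y=1) weight 1/90
  … 1 more
Group by Z:
  weight(Z=0) = 1/54
  weight(Z=1) = 4/45
Total weight = 1/54 + 4/45 = 29/270
P(Z=0 | obs) = 1/54 / 29/270 = 5/29
P(Z=1 | obs) = 4/45 / 29/270 = 24/29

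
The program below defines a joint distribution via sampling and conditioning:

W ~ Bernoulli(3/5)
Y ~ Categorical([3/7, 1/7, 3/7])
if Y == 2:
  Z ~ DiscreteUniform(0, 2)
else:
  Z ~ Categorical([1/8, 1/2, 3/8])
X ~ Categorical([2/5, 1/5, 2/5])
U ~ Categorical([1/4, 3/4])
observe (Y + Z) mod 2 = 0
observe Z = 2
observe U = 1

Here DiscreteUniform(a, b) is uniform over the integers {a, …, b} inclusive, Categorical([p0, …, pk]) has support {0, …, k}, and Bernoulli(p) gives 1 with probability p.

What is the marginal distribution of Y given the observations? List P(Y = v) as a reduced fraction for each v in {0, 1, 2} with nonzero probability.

Enumerate traces; 12 have nonzero weight after conditioning:
  (W=0, Y=0, Z=2, X=0, U=1) weight 27/1400
  (W=0, Y=0, Z=2, X=1, U=1) weight 27/2800
  (W=0, Y=0, Z=2, X=2, U=1) weight 27/1400
  (W=0, Y=2, Z=2, X=0, U=1) weight 3/175
  (W=0, Y=2, Z=2, X=1, U=1) weight 3/350
  (W=0, Y=2, Z=2, X=2, U=1) weight 3/175
  (W=1, Y=0, Z=2, X=0, U=1) weight 81/2800
  (W=1, Y=0, Z=2, X=1, U=1) weight 81/5600
  … 4 more
Group by Y:
  weight(Y=0) = 27/224
  weight(Y=2) = 3/28
Total weight = 27/224 + 3/28 = 51/224
P(Y=0 | obs) = 27/224 / 51/224 = 9/17
P(Y=2 | obs) = 3/28 / 51/224 = 8/17

P(Y=0) = 9/17, P(Y=2) = 8/17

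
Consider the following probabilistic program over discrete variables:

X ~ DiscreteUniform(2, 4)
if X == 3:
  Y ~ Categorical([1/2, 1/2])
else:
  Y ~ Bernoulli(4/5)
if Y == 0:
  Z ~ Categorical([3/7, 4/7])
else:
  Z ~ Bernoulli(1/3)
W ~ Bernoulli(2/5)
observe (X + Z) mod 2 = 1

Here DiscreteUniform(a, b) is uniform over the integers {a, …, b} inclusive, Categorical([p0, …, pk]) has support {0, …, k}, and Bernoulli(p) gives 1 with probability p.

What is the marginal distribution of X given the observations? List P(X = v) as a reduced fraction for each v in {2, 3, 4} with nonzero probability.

P(X=2) = 16/55, P(X=3) = 23/55, P(X=4) = 16/55

Enumerate traces; 12 have nonzero weight after conditioning:
  (X=2, Y=0, Z=1, W=0) weight 4/175
  (X=2, Y=0, Z=1, W=1) weight 8/525
  (X=2, Y=1, Z=1, W=0) weight 4/75
  (X=2, Y=1, Z=1, W=1) weight 8/225
  (X=3, Y=0, Z=0, W=0) weight 3/70
  (X=3, Y=0, Z=0, W=1) weight 1/35
  (X=3, Y=1, Z=0, W=0) weight 1/15
  (X=3, Y=1, Z=0, W=1) weight 2/45
  (X=4, Y=0, Z=1, W=0) weight 4/175
  … 3 more
Group by X:
  weight(X=2) = 8/63
  weight(X=3) = 23/126
  weight(X=4) = 8/63
Total weight = 8/63 + 23/126 + 8/63 = 55/126
P(X=2 | obs) = 8/63 / 55/126 = 16/55
P(X=3 | obs) = 23/126 / 55/126 = 23/55
P(X=4 | obs) = 8/63 / 55/126 = 16/55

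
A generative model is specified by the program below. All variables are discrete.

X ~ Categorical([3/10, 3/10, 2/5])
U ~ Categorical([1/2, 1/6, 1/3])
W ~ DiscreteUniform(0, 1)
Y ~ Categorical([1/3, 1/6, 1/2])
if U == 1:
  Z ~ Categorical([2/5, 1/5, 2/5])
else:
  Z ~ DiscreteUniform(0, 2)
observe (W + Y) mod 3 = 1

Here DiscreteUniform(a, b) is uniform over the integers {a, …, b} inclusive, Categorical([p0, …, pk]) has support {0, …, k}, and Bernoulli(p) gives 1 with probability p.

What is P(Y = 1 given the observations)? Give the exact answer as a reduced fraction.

P(Y = 1 | obs) = 1/3

Enumerate traces; 54 have nonzero weight after conditioning:
  (X=0, U=0, W=0, Y=1, Z=0) weight 1/240
  (X=0, U=0, W=0, Y=1, Z=1) weight 1/240
  (X=0, U=0, W=0, Y=1, Z=2) weight 1/240
  (X=0, U=0, W=1, Y=0, Z=0) weight 1/120
  (X=0, U=0, W=1, Y=0, Z=1) weight 1/120
  (X=0, U=0, W=1, Y=0, Z=2) weight 1/120
  (X=0, U=1, W=0, Y=1, Z=0) weight 1/600
  (X=0, U=1, W=0, Y=1, Z=1) weight 1/1200
  … 46 more
Group by Y:
  weight(Y=0) = 1/6
  weight(Y=1) = 1/12
Total weight = 1/6 + 1/12 = 1/4
P(Y=0 | obs) = 1/6 / 1/4 = 2/3
P(Y=1 | obs) = 1/12 / 1/4 = 1/3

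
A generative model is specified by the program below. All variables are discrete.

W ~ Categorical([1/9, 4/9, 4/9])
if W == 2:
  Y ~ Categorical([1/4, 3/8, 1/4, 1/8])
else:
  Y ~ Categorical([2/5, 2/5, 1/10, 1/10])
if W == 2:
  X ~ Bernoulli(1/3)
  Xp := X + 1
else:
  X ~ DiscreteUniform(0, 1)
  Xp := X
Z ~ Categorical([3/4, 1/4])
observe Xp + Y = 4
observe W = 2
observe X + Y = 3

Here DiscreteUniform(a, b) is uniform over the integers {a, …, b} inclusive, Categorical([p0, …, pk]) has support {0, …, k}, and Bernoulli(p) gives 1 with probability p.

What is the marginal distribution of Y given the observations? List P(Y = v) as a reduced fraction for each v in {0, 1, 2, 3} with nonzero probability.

Enumerate traces; 4 have nonzero weight after conditioning:
  (W=2, Y=2, X=1, Z=0) weight 1/36
  (W=2, Y=2, X=1, Z=1) weight 1/108
  (W=2, Y=3, X=0, Z=0) weight 1/36
  (W=2, Y=3, X=0, Z=1) weight 1/108
Group by Y:
  weight(Y=2) = 1/27
  weight(Y=3) = 1/27
Total weight = 1/27 + 1/27 = 2/27
P(Y=2 | obs) = 1/27 / 2/27 = 1/2
P(Y=3 | obs) = 1/27 / 2/27 = 1/2

P(Y=2) = 1/2, P(Y=3) = 1/2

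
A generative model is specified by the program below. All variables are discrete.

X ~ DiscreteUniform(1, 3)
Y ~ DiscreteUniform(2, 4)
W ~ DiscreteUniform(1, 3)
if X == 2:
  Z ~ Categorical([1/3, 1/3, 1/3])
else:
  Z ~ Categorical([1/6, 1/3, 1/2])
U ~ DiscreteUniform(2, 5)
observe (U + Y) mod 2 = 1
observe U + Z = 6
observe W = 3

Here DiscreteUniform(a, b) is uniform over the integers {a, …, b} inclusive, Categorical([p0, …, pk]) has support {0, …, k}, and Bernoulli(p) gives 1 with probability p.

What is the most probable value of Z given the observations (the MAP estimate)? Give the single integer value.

Enumerate traces; 9 have nonzero weight after conditioning:
  (X=1, Y=2, W=3, Z=1, U=5) weight 1/324
  (X=1, Y=3, W=3, Z=2, U=4) weight 1/216
  (X=1, Y=4, W=3, Z=1, U=5) weight 1/324
  (X=2, Y=2, W=3, Z=1, U=5) weight 1/324
  (X=2, Y=3, W=3, Z=2, U=4) weight 1/324
  (X=2, Y=4, W=3, Z=1, U=5) weight 1/324
  (X=3, Y=2, W=3, Z=1, U=5) weight 1/324
  (X=3, Y=3, W=3, Z=2, U=4) weight 1/216
  … 1 more
Group by Z:
  weight(Z=1) = 1/54
  weight(Z=2) = 1/81
Total weight = 1/54 + 1/81 = 5/162
P(Z=1 | obs) = 1/54 / 5/162 = 3/5
P(Z=2 | obs) = 1/81 / 5/162 = 2/5
argmax = 1

argmax_v P(Z = v | obs) = 1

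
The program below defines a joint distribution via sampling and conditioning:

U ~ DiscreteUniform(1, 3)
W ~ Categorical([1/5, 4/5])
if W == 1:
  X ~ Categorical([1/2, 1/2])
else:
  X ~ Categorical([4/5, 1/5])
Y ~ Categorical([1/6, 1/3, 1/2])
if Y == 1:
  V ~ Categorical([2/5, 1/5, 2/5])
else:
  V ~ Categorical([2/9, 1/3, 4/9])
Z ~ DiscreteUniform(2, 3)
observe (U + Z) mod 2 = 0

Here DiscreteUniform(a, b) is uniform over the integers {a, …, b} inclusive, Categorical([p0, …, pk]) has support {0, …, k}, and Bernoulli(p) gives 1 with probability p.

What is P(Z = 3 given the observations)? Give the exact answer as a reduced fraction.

Enumerate traces; 108 have nonzero weight after conditioning:
  (U=1, W=0, X=0, Y=0, V=0, Z=3) weight 2/2025
  (U=1, W=0, X=0, Y=0, V=1, Z=3) weight 1/675
  (U=1, W=0, X=0, Y=0, V=2, Z=3) weight 4/2025
  (U=1, W=0, X=0, Y=1, V=0, Z=3) weight 4/1125
  (U=1, W=0, X=0, Y=1, V=1, Z=3) weight 2/1125
  (U=1, W=0, X=0, Y=1, V=2, Z=3) weight 4/1125
  (U=1, W=0, X=0, Y=2, V=0, Z=3) weight 2/675
  (U=1, W=0, X=0, Y=2, V=1, Z=3) weight 1/225
  (U=2, W=0, X=0, Y=0, V=0, Z=2) weight 2/2025
  … 99 more
Group by Z:
  weight(Z=2) = 1/6
  weight(Z=3) = 1/3
Total weight = 1/6 + 1/3 = 1/2
P(Z=2 | obs) = 1/6 / 1/2 = 1/3
P(Z=3 | obs) = 1/3 / 1/2 = 2/3

P(Z = 3 | obs) = 2/3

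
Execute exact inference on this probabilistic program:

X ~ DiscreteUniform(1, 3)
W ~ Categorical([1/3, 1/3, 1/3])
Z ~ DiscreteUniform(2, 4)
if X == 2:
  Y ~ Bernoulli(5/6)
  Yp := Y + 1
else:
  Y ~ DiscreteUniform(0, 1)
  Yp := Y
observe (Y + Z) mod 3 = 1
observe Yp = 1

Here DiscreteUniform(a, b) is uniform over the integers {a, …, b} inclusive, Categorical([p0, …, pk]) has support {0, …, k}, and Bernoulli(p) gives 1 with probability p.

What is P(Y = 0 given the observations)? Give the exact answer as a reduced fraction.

Enumerate traces; 9 have nonzero weight after conditioning:
  (X=1, W=0, Z=3, Y=1) weight 1/54
  (X=1, W=1, Z=3, Y=1) weight 1/54
  (X=1, W=2, Z=3, Y=1) weight 1/54
  (X=2, W=0, Z=4, Y=0) weight 1/162
  (X=2, W=1, Z=4, Y=0) weight 1/162
  (X=2, W=2, Z=4, Y=0) weight 1/162
  (X=3, W=0, Z=3, Y=1) weight 1/54
  (X=3, W=1, Z=3, Y=1) weight 1/54
  … 1 more
Group by Y:
  weight(Y=0) = 1/54
  weight(Y=1) = 1/9
Total weight = 1/54 + 1/9 = 7/54
P(Y=0 | obs) = 1/54 / 7/54 = 1/7
P(Y=1 | obs) = 1/9 / 7/54 = 6/7

P(Y = 0 | obs) = 1/7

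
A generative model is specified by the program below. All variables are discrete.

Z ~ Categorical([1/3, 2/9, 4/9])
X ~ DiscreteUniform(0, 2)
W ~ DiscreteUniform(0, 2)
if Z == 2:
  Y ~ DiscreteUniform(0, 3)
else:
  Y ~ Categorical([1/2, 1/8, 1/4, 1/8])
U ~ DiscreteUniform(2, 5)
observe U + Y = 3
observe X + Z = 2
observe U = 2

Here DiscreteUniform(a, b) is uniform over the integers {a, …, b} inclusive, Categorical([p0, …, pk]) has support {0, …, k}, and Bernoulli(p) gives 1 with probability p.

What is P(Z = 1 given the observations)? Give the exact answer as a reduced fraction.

Enumerate traces; 9 have nonzero weight after conditioning:
  (Z=0, X=2, W=0, Y=1, U=2) weight 1/864
  (Z=0, X=2, W=1, Y=1, U=2) weight 1/864
  (Z=0, X=2, W=2, Y=1, U=2) weight 1/864
  (Z=1, X=1, W=0, Y=1, U=2) weight 1/1296
  (Z=1, X=1, W=1, Y=1, U=2) weight 1/1296
  (Z=1, X=1, W=2, Y=1, U=2) weight 1/1296
  (Z=2, X=0, W=0, Y=1, U=2) weight 1/324
  (Z=2, X=0, W=1, Y=1, U=2) weight 1/324
  … 1 more
Group by Z:
  weight(Z=0) = 1/288
  weight(Z=1) = 1/432
  weight(Z=2) = 1/108
Total weight = 1/288 + 1/432 + 1/108 = 13/864
P(Z=0 | obs) = 1/288 / 13/864 = 3/13
P(Z=1 | obs) = 1/432 / 13/864 = 2/13
P(Z=2 | obs) = 1/108 / 13/864 = 8/13

P(Z = 1 | obs) = 2/13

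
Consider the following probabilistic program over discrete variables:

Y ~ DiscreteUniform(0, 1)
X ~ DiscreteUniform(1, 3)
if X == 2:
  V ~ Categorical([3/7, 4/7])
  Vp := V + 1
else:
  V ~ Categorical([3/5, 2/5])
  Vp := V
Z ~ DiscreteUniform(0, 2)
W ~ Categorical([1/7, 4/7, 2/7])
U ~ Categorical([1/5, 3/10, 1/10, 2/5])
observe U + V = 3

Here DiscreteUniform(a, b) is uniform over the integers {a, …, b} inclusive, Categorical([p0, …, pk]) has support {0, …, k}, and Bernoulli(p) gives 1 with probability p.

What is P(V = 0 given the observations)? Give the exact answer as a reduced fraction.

P(V = 0 | obs) = 19/23

Enumerate traces; 108 have nonzero weight after conditioning:
  (Y=0, X=1, V=0, Z=0, W=0, U=3) weight 1/525
  (Y=0, X=1, V=0, Z=0, W=1, U=3) weight 4/525
  (Y=0, X=1, V=0, Z=0, W=2, U=3) weight 2/525
  (Y=0, X=1, V=0, Z=1, W=0, U=3) weight 1/525
  (Y=0, X=1, V=0, Z=1, W=1, U=3) weight 4/525
  (Y=0, X=1, V=0, Z=1, W=2, U=3) weight 2/525
  (Y=0, X=1, V=0, Z=2, W=0, U=3) weight 1/525
  (Y=0, X=1, V=0, Z=2, W=1, U=3) weight 4/525
  (Y=0, X=1, V=1, Z=0, W=0, U=2) weight 1/3150
  … 99 more
Group by V:
  weight(V=0) = 38/175
  weight(V=1) = 8/175
Total weight = 38/175 + 8/175 = 46/175
P(V=0 | obs) = 38/175 / 46/175 = 19/23
P(V=1 | obs) = 8/175 / 46/175 = 4/23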